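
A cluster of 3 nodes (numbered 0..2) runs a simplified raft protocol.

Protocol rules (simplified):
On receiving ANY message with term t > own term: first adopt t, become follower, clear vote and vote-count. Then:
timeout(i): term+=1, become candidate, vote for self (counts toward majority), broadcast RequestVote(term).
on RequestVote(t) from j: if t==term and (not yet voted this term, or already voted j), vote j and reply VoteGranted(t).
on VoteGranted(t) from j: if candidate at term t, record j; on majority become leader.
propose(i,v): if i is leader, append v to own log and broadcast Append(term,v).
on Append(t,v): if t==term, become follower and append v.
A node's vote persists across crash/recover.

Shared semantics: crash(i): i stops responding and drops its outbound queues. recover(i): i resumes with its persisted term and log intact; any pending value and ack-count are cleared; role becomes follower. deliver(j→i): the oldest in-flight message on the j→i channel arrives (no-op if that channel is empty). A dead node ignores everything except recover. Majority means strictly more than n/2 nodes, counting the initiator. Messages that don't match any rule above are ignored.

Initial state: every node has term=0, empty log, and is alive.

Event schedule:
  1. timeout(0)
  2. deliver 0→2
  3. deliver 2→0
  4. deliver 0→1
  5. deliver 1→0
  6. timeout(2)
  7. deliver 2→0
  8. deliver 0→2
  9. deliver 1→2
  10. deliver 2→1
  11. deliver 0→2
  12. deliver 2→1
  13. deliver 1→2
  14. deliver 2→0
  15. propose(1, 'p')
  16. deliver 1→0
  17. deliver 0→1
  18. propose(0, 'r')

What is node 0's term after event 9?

2

1. timeout(0):  <0:cand t1 ->
2. deliver 0→2:  <2:foll t1 ->
3. deliver 2→0:  <0:lead t1 ->
4. deliver 0→1:  <1:foll t1 ->
5. deliver 1→0:  nop
6. timeout(2):  <2:cand t2 ->
7. deliver 2→0:  <0:foll t2 ->
8. deliver 0→2:  <2:lead t2 ->
9. deliver 1→2:  nop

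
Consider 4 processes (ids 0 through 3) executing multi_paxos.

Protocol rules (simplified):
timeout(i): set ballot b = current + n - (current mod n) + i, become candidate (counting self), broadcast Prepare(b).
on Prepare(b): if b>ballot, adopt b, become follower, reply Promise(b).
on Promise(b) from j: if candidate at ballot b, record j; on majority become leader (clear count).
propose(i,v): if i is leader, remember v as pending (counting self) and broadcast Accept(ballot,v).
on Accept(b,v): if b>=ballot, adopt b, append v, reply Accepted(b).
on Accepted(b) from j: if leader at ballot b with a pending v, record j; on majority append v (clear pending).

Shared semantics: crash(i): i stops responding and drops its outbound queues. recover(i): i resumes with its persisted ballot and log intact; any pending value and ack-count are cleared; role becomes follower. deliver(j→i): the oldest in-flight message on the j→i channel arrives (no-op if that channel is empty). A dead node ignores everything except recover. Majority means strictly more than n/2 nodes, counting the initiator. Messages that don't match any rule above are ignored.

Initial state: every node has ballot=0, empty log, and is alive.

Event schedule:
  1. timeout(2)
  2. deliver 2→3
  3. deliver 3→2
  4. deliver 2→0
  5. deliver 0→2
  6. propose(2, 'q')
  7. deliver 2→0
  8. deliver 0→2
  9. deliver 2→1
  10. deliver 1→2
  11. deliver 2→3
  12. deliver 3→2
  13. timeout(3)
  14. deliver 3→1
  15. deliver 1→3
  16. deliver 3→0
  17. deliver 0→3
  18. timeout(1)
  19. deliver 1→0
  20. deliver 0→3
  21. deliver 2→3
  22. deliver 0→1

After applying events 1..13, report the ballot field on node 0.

step 1 timeout(2): 2={cand,b=6,log=-}
step 2 deliver 2→3: 3={foll,b=6,log=-}
step 3 deliver 3→2: —
step 4 deliver 2→0: 0={foll,b=6,log=-}
step 5 deliver 0→2: 2={lead,b=6,log=-}
step 6 propose(2,'q'): —
step 7 deliver 2→0: 0={foll,b=6,log=q}
step 8 deliver 0→2: —
step 9 deliver 2→1: 1={foll,b=6,log=-}
step 10 deliver 1→2: —
step 11 deliver 2→3: 3={foll,b=6,log=q}
step 12 deliver 3→2: 2={lead,b=6,log=q}
step 13 timeout(3): 3={cand,b=11,log=q}

6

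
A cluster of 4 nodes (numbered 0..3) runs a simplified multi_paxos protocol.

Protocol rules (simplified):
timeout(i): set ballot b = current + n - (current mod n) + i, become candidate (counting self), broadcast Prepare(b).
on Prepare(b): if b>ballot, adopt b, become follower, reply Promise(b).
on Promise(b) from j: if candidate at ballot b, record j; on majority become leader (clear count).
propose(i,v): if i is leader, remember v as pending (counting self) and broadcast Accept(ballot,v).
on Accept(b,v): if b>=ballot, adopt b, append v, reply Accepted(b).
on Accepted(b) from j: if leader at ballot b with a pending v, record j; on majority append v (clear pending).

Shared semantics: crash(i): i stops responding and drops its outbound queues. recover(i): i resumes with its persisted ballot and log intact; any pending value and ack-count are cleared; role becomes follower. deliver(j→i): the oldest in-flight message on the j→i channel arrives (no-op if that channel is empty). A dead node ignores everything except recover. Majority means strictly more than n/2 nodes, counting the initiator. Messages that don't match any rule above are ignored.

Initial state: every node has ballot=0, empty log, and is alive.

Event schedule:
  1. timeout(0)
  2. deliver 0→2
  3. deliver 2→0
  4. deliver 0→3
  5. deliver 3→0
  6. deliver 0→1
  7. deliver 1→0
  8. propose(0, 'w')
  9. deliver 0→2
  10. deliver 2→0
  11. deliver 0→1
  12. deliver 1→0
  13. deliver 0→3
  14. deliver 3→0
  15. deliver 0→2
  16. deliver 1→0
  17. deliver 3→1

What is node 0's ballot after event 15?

4

1. timeout(0):  <0:cand b4 ->
2. deliver 0→2:  <2:foll b4 ->
3. deliver 2→0:  nop
4. deliver 0→3:  <3:foll b4 ->
5. deliver 3→0:  <0:lead b4 ->
6. deliver 0→1:  <1:foll b4 ->
7. deliver 1→0:  nop
8. propose(0,'w'):  nop
9. deliver 0→2:  <2:foll b4 w>
10. deliver 2→0:  nop
11. deliver 0→1:  <1:foll b4 w>
12. deliver 1→0:  <0:lead b4 w>
13. deliver 0→3:  <3:foll b4 w>
14. deliver 3→0:  nop
15. deliver 0→2:  nop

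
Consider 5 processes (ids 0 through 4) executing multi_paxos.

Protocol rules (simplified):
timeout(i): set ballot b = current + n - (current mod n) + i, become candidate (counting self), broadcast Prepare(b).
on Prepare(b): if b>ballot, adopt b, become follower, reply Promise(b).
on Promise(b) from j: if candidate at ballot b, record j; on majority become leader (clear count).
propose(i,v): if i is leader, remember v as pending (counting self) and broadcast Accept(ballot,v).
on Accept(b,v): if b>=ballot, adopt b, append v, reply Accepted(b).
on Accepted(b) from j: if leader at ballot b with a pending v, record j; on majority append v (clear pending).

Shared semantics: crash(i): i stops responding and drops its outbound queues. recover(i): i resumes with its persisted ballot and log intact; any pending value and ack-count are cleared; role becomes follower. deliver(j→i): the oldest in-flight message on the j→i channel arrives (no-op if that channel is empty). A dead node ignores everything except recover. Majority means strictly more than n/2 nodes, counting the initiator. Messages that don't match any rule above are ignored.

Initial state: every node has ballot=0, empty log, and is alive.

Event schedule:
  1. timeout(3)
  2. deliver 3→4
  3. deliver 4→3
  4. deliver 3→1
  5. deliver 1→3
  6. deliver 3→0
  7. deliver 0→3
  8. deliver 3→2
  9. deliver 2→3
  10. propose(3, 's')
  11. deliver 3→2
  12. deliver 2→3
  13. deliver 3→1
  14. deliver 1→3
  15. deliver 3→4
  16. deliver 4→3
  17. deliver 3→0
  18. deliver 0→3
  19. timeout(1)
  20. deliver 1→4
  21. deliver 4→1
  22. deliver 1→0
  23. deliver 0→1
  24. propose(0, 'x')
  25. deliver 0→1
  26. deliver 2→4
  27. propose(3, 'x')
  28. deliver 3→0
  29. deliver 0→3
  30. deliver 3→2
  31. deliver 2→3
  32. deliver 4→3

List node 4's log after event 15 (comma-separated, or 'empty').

s

e1 timeout(3): 3[cand,b=8,-]
e2 deliver 3→4: 4[foll,b=8,-]
e3 deliver 4→3: ·
e4 deliver 3→1: 1[foll,b=8,-]
e5 deliver 1→3: 3[lead,b=8,-]
e6 deliver 3→0: 0[foll,b=8,-]
e7 deliver 0→3: ·
e8 deliver 3→2: 2[foll,b=8,-]
e9 deliver 2→3: ·
e10 propose(3,'s'): ·
e11 deliver 3→2: 2[foll,b=8,s]
e12 deliver 2→3: ·
e13 deliver 3→1: 1[foll,b=8,s]
e14 deliver 1→3: 3[lead,b=8,s]
e15 deliver 3→4: 4[foll,b=8,s]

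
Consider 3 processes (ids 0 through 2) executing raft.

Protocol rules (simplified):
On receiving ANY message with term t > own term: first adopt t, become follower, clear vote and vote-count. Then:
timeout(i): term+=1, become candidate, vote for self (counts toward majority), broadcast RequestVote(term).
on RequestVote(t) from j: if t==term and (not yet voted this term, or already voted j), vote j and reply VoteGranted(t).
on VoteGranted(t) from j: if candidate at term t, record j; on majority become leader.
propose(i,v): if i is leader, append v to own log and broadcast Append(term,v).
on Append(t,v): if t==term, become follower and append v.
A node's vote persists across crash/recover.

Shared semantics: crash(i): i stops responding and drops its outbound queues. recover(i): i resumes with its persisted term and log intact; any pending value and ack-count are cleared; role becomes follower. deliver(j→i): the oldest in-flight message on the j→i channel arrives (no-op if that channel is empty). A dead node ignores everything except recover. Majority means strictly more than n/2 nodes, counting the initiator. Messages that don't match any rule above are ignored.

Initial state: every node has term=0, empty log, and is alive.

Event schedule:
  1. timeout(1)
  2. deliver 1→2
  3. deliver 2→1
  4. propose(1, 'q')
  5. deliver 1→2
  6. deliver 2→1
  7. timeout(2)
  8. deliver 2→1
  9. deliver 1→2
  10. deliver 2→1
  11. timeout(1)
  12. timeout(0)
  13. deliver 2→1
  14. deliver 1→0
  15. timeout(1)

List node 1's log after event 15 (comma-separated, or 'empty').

q

e1 timeout(1): 1[cand,t=1,-]
e2 deliver 1→2: 2[foll,t=1,-]
e3 deliver 2→1: 1[lead,t=1,-]
e4 propose(1,'q'): 1[lead,t=1,q]
e5 deliver 1→2: 2[foll,t=1,q]
e6 deliver 2→1: ·
e7 timeout(2): 2[cand,t=2,q]
e8 deliver 2→1: 1[foll,t=2,q]
e9 deliver 1→2: 2[lead,t=2,q]
e10 deliver 2→1: ·
e11 timeout(1): 1[cand,t=3,q]
e12 timeout(0): 0[cand,t=1,-]
e13 deliver 2→1: ·
e14 deliver 1→0: ·
e15 timeout(1): 1[cand,t=4,q]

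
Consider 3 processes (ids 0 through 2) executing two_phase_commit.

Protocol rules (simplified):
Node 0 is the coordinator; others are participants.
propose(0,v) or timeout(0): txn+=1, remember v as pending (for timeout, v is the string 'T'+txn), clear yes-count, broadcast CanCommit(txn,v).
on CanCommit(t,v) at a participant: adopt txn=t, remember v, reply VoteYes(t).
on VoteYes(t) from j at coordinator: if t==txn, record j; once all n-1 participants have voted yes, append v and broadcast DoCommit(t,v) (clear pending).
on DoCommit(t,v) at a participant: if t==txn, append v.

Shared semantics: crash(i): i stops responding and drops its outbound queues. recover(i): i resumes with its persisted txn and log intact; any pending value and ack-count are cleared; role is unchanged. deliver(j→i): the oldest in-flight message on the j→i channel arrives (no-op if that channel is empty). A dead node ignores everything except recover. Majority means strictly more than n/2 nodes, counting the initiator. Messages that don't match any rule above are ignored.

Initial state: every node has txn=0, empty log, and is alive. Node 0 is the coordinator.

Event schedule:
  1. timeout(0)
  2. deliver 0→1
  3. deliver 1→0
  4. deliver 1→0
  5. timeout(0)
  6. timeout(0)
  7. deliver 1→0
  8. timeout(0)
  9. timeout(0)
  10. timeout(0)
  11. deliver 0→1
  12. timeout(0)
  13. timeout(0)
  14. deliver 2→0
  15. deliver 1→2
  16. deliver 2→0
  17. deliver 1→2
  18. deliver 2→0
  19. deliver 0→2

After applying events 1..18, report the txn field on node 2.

e1 timeout(0): 0[coor,t=1,-]
e2 deliver 0→1: 1[part,t=1,-]
e3 deliver 1→0: ·
e4 deliver 1→0: ·
e5 timeout(0): 0[coor,t=2,-]
e6 timeout(0): 0[coor,t=3,-]
e7 deliver 1→0: ·
e8 timeout(0): 0[coor,t=4,-]
e9 timeout(0): 0[coor,t=5,-]
e10 timeout(0): 0[coor,t=6,-]
e11 deliver 0→1: 1[part,t=2,-]
e12 timeout(0): 0[coor,t=7,-]
e13 timeout(0): 0[coor,t=8,-]
e14 deliver 2→0: ·
e15 deliver 1→2: ·
e16 deliver 2→0: ·
e17 deliver 1→2: ·
e18 deliver 2→0: ·

0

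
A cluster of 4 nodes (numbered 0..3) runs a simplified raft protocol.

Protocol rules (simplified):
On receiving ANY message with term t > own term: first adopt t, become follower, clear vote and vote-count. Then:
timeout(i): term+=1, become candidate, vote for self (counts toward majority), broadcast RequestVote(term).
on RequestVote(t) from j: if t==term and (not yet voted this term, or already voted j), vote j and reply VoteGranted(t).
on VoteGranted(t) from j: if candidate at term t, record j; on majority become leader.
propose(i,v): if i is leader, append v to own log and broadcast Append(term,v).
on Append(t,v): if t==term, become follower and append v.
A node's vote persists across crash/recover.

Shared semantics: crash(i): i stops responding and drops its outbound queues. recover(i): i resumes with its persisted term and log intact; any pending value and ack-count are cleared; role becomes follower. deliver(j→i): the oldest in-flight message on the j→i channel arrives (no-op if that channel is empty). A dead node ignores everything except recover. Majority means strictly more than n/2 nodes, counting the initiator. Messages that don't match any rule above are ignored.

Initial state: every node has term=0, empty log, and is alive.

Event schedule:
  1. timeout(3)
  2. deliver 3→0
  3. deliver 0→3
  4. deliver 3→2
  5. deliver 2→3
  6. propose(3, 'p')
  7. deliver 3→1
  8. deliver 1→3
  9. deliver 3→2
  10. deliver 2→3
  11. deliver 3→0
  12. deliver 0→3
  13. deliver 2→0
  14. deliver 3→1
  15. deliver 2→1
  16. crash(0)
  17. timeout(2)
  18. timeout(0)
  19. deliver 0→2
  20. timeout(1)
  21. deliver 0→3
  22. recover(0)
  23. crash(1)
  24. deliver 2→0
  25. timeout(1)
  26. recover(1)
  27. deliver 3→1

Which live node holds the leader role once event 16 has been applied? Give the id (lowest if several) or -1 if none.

1. timeout(3):  <3:cand t1 ->
2. deliver 3→0:  <0:foll t1 ->
3. deliver 0→3:  nop
4. deliver 3→2:  <2:foll t1 ->
5. deliver 2→3:  <3:lead t1 ->
6. propose(3,'p'):  <3:lead t1 p>
7. deliver 3→1:  <1:foll t1 ->
8. deliver 1→3:  nop
9. deliver 3→2:  <2:foll t1 p>
10. deliver 2→3:  nop
11. deliver 3→0:  <0:foll t1 p>
12. deliver 0→3:  nop
13. deliver 2→0:  nop
14. deliver 3→1:  <1:foll t1 p>
15. deliver 2→1:  nop
16. crash(0):  <0:✗foll t1 p>

3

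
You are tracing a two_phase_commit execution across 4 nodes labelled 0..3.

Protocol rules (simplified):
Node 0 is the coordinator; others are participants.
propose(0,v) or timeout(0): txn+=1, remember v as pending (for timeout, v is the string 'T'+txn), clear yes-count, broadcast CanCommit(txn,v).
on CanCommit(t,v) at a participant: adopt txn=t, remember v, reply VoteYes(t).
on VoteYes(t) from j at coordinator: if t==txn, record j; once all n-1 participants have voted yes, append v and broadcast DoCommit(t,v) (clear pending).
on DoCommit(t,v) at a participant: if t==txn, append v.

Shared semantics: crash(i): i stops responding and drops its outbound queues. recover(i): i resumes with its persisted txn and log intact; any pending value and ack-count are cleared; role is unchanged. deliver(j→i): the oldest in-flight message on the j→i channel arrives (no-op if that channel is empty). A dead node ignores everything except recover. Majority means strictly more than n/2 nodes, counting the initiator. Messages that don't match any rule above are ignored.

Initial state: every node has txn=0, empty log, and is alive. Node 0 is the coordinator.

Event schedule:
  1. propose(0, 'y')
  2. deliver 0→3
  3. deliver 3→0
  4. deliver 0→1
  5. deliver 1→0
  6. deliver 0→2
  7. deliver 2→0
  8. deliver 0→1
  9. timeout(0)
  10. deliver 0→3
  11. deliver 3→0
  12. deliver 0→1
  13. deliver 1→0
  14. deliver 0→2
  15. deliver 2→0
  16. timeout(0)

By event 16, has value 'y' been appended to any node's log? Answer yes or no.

yes

[1] propose(0,'y') → N0(coor t1 [-])
[2] deliver 0→3 → N3(part t1 [-])
[3] deliver 3→0 → ∅
[4] deliver 0→1 → N1(part t1 [-])
[5] deliver 1→0 → ∅
[6] deliver 0→2 → N2(part t1 [-])
[7] deliver 2→0 → N0(coor t1 [y])
[8] deliver 0→1 → N1(part t1 [y])
[9] timeout(0) → N0(coor t2 [y])
[10] deliver 0→3 → N3(part t1 [y])
[11] deliver 3→0 → ∅
[12] deliver 0→1 → N1(part t2 [y])
[13] deliver 1→0 → ∅
[14] deliver 0→2 → N2(part t1 [y])
[15] deliver 2→0 → ∅
[16] timeout(0) → N0(coor t3 [y])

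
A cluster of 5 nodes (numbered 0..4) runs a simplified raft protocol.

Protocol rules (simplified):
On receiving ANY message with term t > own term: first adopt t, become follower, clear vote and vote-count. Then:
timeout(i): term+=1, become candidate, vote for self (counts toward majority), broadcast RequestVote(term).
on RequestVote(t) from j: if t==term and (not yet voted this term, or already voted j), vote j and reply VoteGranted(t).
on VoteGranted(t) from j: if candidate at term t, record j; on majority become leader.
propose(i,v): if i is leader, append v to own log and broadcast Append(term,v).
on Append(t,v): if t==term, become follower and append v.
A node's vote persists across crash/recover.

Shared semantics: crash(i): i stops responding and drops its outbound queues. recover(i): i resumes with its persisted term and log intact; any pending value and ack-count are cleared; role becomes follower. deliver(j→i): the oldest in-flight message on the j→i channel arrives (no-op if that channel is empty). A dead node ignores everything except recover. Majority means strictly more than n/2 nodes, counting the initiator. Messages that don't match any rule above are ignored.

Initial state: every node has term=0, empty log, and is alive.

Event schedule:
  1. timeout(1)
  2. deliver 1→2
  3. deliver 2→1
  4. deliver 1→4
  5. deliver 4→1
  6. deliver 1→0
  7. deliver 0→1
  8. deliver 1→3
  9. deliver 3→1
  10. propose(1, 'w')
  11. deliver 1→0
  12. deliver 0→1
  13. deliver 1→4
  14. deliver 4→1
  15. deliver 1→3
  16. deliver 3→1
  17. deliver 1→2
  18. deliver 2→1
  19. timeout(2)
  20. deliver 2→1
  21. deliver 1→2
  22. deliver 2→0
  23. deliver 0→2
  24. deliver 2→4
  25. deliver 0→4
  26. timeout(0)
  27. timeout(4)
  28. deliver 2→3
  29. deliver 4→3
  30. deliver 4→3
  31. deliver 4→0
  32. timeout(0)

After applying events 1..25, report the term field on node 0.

e1 timeout(1): 1[cand,t=1,-]
e2 deliver 1→2: 2[foll,t=1,-]
e3 deliver 2→1: ·
e4 deliver 1→4: 4[foll,t=1,-]
e5 deliver 4→1: 1[lead,t=1,-]
e6 deliver 1→0: 0[foll,t=1,-]
e7 deliver 0→1: ·
e8 deliver 1→3: 3[foll,t=1,-]
e9 deliver 3→1: ·
e10 propose(1,'w'): 1[lead,t=1,w]
e11 deliver 1→0: 0[foll,t=1,w]
e12 deliver 0→1: ·
e13 deliver 1→4: 4[foll,t=1,w]
e14 deliver 4→1: ·
e15 deliver 1→3: 3[foll,t=1,w]
e16 deliver 3→1: ·
e17 deliver 1→2: 2[foll,t=1,w]
e18 deliver 2→1: ·
e19 timeout(2): 2[cand,t=2,w]
e20 deliver 2→1: 1[foll,t=2,w]
e21 deliver 1→2: ·
e22 deliver 2→0: 0[foll,t=2,w]
e23 deliver 0→2: 2[lead,t=2,w]
e24 deliver 2→4: 4[foll,t=2,w]
e25 deliver 0→4: ·

2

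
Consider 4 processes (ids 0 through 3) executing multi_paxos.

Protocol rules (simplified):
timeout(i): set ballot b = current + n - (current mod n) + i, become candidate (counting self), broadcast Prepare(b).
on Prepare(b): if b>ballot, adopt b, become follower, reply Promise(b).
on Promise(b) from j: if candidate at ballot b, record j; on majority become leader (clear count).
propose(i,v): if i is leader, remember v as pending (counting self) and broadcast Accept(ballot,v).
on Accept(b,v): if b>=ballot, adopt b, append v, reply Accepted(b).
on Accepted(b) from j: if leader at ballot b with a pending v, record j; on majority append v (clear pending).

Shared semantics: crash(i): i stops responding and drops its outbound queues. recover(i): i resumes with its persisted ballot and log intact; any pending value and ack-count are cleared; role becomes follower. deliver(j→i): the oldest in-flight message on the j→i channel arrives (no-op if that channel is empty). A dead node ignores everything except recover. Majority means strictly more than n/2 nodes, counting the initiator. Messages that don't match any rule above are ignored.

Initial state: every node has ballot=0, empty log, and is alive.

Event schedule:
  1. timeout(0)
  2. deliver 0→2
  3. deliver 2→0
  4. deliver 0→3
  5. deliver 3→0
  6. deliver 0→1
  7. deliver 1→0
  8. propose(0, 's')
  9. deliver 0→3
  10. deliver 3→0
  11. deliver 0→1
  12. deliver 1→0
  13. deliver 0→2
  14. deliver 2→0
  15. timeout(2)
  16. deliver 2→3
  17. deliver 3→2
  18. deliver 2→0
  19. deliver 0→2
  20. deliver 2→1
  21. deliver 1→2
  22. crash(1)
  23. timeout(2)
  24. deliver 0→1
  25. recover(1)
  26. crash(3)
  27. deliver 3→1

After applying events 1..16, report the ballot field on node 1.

4

[1] timeout(0) → N0(cand b4 [-])
[2] deliver 0→2 → N2(foll b4 [-])
[3] deliver 2→0 → ∅
[4] deliver 0→3 → N3(foll b4 [-])
[5] deliver 3→0 → N0(lead b4 [-])
[6] deliver 0→1 → N1(foll b4 [-])
[7] deliver 1→0 → ∅
[8] propose(0,'s') → ∅
[9] deliver 0→3 → N3(foll b4 [s])
[10] deliver 3→0 → ∅
[11] deliver 0→1 → N1(foll b4 [s])
[12] deliver 1→0 → N0(lead b4 [s])
[13] deliver 0→2 → N2(foll b4 [s])
[14] deliver 2→0 → ∅
[15] timeout(2) → N2(cand b10 [s])
[16] deliver 2→3 → N3(foll b10 [s])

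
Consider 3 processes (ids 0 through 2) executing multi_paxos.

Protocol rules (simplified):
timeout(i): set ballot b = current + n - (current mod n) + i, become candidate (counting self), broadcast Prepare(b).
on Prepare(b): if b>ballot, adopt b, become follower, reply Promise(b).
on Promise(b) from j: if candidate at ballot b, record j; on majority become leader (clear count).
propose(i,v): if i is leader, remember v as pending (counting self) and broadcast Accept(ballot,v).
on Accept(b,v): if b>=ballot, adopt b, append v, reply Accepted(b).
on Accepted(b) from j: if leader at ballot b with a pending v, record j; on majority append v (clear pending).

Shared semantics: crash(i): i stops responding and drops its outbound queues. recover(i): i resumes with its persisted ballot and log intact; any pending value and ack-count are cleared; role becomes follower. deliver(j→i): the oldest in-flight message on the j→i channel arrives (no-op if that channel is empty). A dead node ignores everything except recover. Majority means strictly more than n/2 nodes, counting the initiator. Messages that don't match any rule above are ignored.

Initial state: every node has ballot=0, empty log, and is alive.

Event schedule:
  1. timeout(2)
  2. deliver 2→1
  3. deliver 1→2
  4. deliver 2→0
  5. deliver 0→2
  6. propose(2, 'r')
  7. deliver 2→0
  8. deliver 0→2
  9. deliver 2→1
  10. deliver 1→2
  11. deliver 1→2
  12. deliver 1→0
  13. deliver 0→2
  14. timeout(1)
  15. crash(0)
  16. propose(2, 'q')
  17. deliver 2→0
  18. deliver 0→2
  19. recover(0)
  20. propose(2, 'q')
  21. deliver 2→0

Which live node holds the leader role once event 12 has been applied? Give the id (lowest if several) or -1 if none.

[1] timeout(2) → N2(cand b5 [-])
[2] deliver 2→1 → N1(foll b5 [-])
[3] deliver 1→2 → N2(lead b5 [-])
[4] deliver 2→0 → N0(foll b5 [-])
[5] deliver 0→2 → ∅
[6] propose(2,'r') → ∅
[7] deliver 2→0 → N0(foll b5 [r])
[8] deliver 0→2 → N2(lead b5 [r])
[9] deliver 2→1 → N1(foll b5 [r])
[10] deliver 1→2 → ∅
[11] deliver 1→2 → ∅
[12] deliver 1→0 → ∅

2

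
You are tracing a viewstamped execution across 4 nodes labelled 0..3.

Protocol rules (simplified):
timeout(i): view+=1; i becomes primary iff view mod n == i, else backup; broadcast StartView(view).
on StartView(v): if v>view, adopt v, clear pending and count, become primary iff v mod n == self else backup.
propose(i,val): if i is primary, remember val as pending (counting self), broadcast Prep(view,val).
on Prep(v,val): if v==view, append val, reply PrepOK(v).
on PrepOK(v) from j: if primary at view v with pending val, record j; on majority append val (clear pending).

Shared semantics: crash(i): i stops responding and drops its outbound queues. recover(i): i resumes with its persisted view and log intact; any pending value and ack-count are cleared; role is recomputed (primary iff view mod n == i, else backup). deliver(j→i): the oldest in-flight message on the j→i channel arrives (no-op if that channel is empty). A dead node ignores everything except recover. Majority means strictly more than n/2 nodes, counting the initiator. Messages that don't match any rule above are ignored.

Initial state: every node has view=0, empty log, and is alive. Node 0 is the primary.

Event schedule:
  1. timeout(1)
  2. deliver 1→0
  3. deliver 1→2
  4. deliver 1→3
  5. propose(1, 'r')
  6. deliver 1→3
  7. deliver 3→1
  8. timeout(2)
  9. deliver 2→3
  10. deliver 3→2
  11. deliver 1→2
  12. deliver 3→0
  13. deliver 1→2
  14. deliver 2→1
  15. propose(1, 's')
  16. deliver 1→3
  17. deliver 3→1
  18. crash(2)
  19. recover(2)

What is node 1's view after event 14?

1. timeout(1):  <1:prim v1 ->
2. deliver 1→0:  <0:back v1 ->
3. deliver 1→2:  <2:back v1 ->
4. deliver 1→3:  <3:back v1 ->
5. propose(1,'r'):  nop
6. deliver 1→3:  <3:back v1 r>
7. deliver 3→1:  nop
8. timeout(2):  <2:prim v2 ->
9. deliver 2→3:  <3:back v2 r>
10. deliver 3→2:  nop
11. deliver 1→2:  nop
12. deliver 3→0:  nop
13. deliver 1→2:  nop
14. deliver 2→1:  <1:back v2 ->

2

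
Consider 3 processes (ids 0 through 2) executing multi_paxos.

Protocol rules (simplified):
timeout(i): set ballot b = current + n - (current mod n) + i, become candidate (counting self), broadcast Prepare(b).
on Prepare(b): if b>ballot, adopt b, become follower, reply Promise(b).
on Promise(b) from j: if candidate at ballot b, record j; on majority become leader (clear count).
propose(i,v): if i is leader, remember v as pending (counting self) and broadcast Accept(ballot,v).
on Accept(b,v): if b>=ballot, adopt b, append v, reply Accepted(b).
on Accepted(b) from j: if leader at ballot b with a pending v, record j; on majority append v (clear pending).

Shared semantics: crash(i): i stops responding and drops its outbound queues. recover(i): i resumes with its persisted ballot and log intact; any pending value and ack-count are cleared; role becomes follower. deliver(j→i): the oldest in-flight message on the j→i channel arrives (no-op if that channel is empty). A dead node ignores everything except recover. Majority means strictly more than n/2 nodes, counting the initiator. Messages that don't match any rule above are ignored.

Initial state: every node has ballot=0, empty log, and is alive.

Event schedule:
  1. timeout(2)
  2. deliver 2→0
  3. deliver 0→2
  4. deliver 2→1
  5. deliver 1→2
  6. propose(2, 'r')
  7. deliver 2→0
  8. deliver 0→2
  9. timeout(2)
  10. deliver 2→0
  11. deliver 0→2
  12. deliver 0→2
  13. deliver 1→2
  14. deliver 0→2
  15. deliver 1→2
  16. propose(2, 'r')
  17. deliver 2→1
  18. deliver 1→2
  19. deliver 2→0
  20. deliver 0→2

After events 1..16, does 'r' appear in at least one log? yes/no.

yes

e1 timeout(2): 2[cand,b=5,-]
e2 deliver 2→0: 0[foll,b=5,-]
e3 deliver 0→2: 2[lead,b=5,-]
e4 deliver 2→1: 1[foll,b=5,-]
e5 deliver 1→2: ·
e6 propose(2,'r'): ·
e7 deliver 2→0: 0[foll,b=5,r]
e8 deliver 0→2: 2[lead,b=5,r]
e9 timeout(2): 2[cand,b=8,r]
e10 deliver 2→0: 0[foll,b=8,r]
e11 deliver 0→2: 2[lead,b=8,r]
e12 deliver 0→2: ·
e13 deliver 1→2: ·
e14 deliver 0→2: ·
e15 deliver 1→2: ·
e16 propose(2,'r'): ·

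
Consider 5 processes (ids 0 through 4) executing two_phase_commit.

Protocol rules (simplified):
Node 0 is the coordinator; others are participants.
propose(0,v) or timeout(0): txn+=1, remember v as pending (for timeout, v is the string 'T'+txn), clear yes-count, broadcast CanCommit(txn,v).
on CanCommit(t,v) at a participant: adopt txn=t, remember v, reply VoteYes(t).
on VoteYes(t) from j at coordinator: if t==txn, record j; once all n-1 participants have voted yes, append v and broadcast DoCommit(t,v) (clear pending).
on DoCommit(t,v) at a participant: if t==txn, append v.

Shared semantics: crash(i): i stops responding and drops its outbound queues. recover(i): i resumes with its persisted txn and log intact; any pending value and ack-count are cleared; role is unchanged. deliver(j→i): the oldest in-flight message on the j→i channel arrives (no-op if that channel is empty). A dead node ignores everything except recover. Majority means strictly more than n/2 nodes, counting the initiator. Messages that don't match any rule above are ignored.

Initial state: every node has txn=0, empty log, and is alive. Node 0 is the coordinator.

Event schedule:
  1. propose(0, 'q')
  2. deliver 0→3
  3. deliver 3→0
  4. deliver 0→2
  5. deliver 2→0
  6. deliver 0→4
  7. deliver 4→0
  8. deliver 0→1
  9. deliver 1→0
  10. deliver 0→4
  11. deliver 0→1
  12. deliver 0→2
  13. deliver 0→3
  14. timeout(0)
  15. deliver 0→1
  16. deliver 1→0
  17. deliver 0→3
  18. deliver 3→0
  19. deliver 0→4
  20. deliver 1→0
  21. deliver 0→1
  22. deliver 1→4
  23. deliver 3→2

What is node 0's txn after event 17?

2

1. propose(0,'q'):  <0:coor t1 ->
2. deliver 0→3:  <3:part t1 ->
3. deliver 3→0:  nop
4. deliver 0→2:  <2:part t1 ->
5. deliver 2→0:  nop
6. deliver 0→4:  <4:part t1 ->
7. deliver 4→0:  nop
8. deliver 0→1:  <1:part t1 ->
9. deliver 1→0:  <0:coor t1 q>
10. deliver 0→4:  <4:part t1 q>
11. deliver 0→1:  <1:part t1 q>
12. deliver 0→2:  <2:part t1 q>
13. deliver 0→3:  <3:part t1 q>
14. timeout(0):  <0:coor t2 q>
15. deliver 0→1:  <1:part t2 q>
16. deliver 1→0:  nop
17. deliver 0→3:  <3:part t2 q>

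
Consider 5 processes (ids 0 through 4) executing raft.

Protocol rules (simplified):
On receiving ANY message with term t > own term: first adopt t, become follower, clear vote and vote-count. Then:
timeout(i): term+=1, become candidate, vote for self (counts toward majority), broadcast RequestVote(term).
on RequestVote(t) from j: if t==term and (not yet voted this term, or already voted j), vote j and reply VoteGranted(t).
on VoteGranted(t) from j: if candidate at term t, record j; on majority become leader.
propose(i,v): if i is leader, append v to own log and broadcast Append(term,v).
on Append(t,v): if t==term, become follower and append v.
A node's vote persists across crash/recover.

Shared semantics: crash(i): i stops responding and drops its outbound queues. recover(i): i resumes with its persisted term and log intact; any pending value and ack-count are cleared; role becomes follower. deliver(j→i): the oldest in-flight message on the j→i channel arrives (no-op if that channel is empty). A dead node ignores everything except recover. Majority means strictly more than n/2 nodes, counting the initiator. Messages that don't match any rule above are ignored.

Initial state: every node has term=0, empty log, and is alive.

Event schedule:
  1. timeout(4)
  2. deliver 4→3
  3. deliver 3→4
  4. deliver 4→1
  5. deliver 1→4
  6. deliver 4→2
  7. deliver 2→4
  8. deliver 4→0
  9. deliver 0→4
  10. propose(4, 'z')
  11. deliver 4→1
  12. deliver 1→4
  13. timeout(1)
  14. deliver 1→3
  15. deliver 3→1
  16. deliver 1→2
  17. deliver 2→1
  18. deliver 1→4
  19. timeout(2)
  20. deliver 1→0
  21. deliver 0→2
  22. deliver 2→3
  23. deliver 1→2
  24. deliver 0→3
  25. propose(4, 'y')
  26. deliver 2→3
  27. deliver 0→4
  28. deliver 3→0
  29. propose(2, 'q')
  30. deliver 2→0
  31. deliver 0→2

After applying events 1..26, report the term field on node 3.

3

after 1 — timeout(4): n4:cand/t1/[-]
after 2 — deliver 4→3: n3:foll/t1/[-]
after 3 — deliver 3→4: ·
after 4 — deliver 4→1: n1:foll/t1/[-]
after 5 — deliver 1→4: n4:lead/t1/[-]
after 6 — deliver 4→2: n2:foll/t1/[-]
after 7 — deliver 2→4: ·
after 8 — deliver 4→0: n0:foll/t1/[-]
after 9 — deliver 0→4: ·
after 10 — propose(4,'z'): n4:lead/t1/[z]
after 11 — deliver 4→1: n1:foll/t1/[z]
after 12 — deliver 1→4: ·
after 13 — timeout(1): n1:cand/t2/[z]
after 14 — deliver 1→3: n3:foll/t2/[-]
after 15 — deliver 3→1: ·
after 16 — deliver 1→2: n2:foll/t2/[-]
after 17 — deliver 2→1: n1:lead/t2/[z]
after 18 — deliver 1→4: n4:foll/t2/[z]
after 19 — timeout(2): n2:cand/t3/[-]
after 20 — deliver 1→0: n0:foll/t2/[-]
after 21 — deliver 0→2: ·
after 22 — deliver 2→3: n3:foll/t3/[-]
after 23 — deliver 1→2: ·
after 24 — deliver 0→3: ·
after 25 — propose(4,'y'): ·
after 26 — deliver 2→3: ·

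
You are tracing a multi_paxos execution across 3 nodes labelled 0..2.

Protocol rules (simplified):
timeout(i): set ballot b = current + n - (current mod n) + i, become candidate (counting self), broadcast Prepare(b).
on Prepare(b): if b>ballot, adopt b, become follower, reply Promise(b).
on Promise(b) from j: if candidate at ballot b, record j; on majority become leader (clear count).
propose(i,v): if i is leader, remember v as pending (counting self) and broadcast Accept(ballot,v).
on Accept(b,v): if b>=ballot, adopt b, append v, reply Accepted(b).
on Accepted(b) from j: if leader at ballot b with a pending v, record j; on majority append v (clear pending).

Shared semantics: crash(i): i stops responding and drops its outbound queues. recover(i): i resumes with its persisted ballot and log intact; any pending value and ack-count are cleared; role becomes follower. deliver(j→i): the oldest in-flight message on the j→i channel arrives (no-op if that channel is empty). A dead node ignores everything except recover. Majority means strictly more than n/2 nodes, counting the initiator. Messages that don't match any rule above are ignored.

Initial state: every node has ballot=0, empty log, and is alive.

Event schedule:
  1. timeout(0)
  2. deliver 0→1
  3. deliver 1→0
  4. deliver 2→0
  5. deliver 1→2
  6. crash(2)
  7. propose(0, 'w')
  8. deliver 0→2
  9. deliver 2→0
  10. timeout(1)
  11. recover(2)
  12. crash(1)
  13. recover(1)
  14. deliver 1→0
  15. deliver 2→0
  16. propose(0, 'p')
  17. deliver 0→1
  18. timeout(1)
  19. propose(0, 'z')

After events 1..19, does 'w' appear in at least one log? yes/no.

no

e1 timeout(0): 0[cand,b=3,-]
e2 deliver 0→1: 1[foll,b=3,-]
e3 deliver 1→0: 0[lead,b=3,-]
e4 deliver 2→0: ·
e5 deliver 1→2: ·
e6 crash(2): 2[✗foll,b=0,-]
e7 propose(0,'w'): ·
e8 deliver 0→2: ·
e9 deliver 2→0: ·
e10 timeout(1): 1[cand,b=7,-]
e11 recover(2): 2[foll,b=0,-]
e12 crash(1): 1[✗cand,b=7,-]
e13 recover(1): 1[foll,b=7,-]
e14 deliver 1→0: ·
e15 deliver 2→0: ·
e16 propose(0,'p'): ·
e17 deliver 0→1: ·
e18 timeout(1): 1[cand,b=10,-]
e19 propose(0,'z'): ·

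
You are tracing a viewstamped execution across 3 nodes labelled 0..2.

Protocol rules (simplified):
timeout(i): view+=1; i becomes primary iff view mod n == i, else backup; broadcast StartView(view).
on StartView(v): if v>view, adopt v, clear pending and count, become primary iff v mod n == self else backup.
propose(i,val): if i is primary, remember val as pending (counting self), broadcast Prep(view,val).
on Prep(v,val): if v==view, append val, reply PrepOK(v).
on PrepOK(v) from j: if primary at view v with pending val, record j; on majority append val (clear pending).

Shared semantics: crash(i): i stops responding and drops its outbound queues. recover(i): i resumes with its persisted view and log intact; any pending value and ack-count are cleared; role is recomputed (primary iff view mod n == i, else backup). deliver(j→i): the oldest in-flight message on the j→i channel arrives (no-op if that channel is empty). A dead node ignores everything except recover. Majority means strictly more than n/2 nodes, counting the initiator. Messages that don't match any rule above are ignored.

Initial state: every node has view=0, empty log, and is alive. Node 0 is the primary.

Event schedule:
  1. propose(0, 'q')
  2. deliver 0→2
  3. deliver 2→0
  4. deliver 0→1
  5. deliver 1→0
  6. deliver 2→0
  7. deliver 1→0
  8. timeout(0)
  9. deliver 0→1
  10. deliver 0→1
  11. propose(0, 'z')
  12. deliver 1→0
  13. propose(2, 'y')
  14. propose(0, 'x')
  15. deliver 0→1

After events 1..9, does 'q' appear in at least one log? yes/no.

e1 propose(0,'q'): ·
e2 deliver 0→2: 2[back,v=0,q]
e3 deliver 2→0: 0[prim,v=0,q]
e4 deliver 0→1: 1[back,v=0,q]
e5 deliver 1→0: ·
e6 deliver 2→0: ·
e7 deliver 1→0: ·
e8 timeout(0): 0[back,v=1,q]
e9 deliver 0→1: 1[prim,v=1,q]

yes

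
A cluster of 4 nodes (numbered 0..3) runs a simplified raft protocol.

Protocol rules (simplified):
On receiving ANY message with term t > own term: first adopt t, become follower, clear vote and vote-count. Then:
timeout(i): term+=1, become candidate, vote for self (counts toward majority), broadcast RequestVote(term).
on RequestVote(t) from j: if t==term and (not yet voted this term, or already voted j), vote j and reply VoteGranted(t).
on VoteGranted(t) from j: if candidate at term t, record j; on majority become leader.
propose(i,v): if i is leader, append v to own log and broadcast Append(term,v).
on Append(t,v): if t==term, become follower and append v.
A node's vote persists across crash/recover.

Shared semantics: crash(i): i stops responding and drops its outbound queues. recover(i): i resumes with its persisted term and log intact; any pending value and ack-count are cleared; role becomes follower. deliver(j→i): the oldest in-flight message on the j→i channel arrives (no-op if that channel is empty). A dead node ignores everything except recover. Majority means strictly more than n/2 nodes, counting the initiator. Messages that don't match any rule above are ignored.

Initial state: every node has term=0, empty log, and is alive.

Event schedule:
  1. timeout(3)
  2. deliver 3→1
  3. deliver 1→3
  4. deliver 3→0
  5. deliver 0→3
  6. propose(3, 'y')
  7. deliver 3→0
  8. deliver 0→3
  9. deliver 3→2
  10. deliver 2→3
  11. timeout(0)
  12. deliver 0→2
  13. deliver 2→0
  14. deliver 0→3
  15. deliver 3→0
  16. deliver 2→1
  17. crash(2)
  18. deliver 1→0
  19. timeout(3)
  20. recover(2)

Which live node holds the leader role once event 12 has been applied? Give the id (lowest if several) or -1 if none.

3

after 1 — timeout(3): n3:cand/t1/[-]
after 2 — deliver 3→1: n1:foll/t1/[-]
after 3 — deliver 1→3: ·
after 4 — deliver 3→0: n0:foll/t1/[-]
after 5 — deliver 0→3: n3:lead/t1/[-]
after 6 — propose(3,'y'): n3:lead/t1/[y]
after 7 — deliver 3→0: n0:foll/t1/[y]
after 8 — deliver 0→3: ·
after 9 — deliver 3→2: n2:foll/t1/[-]
after 10 — deliver 2→3: ·
after 11 — timeout(0): n0:cand/t2/[y]
after 12 — deliver 0→2: n2:foll/t2/[-]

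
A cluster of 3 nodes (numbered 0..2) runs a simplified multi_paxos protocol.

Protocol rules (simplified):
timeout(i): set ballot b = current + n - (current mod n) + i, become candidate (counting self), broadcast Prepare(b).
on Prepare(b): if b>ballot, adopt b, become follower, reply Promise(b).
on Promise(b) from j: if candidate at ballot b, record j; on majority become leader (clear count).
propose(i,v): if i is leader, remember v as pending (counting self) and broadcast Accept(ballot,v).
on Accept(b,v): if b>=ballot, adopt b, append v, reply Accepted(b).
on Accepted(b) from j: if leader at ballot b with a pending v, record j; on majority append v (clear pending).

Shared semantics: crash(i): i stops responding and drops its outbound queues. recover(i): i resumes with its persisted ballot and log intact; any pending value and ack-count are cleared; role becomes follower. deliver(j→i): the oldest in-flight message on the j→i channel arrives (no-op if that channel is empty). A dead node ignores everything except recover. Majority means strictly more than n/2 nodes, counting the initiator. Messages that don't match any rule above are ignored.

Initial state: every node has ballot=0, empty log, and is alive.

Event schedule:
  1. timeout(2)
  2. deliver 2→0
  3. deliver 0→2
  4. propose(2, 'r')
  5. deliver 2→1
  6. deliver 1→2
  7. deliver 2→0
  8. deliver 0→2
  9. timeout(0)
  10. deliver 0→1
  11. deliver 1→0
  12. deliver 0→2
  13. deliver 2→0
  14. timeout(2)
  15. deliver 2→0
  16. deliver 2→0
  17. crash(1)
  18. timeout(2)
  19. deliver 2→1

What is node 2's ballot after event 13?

6

after 1 — timeout(2): n2:cand/b5/[-]
after 2 — deliver 2→0: n0:foll/b5/[-]
after 3 — deliver 0→2: n2:lead/b5/[-]
after 4 — propose(2,'r'): ·
after 5 — deliver 2→1: n1:foll/b5/[-]
after 6 — deliver 1→2: ·
after 7 — deliver 2→0: n0:foll/b5/[r]
after 8 — deliver 0→2: n2:lead/b5/[r]
after 9 — timeout(0): n0:cand/b6/[r]
after 10 — deliver 0→1: n1:foll/b6/[-]
after 11 — deliver 1→0: n0:lead/b6/[r]
after 12 — deliver 0→2: n2:foll/b6/[r]
after 13 — deliver 2→0: ·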